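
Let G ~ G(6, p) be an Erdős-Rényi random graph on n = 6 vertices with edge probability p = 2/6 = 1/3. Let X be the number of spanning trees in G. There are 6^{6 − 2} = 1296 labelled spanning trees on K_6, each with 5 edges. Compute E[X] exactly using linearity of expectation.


K_6 has 6^{6 − 2} = 1296 labelled spanning trees.
For each such spanning tree H, let X_H = 1 if all 5 edges of H are present in G. Then P[X_H = 1] = p^{5} = (1/3)^{5} = 1/243.
By linearity of expectation: E[X] = Σ_H E[X_H] = 1296 · p^{5} = 1296 · 1/243 = 16/3.
Numerically: E[X] ≈ 5.33333.

E[X] = 1296 · (1/3)^{5} = 16/3 ≈ 5.33333.


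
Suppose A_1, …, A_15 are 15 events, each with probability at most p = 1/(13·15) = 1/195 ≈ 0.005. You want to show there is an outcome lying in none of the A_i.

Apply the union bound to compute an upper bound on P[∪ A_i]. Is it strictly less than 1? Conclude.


Union bound: P[∪_{i=1}^{15} A_i] ≤ Σ_i P[A_i] ≤ 15·p = 15·(1/195) = 1/13.
Numerically: 1/13 ≈ 0.077.
Is 1/13 < 1? YES.
Since P[∪ A_i] ≤ 1/13 < 1, the complement has P[∩ A_i^c] ≥ 1 − 1/13 = 12/13 > 0, so some outcome avoids every A_i.

15·p = 1/13 ≈ 0.077; existence CERTIFIED by the union bound.


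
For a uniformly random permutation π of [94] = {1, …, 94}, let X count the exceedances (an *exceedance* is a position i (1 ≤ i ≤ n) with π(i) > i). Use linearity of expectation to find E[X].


Write X = Σ_{i=1}^{94} X_i, where X_i = 1_{π(i) > i}.
For each fixed i, π(i) is uniform over {1, …, 94} (marginal of a uniform permutation), so P[π(i) > i] = (n − i)/n. Summing: Σ_{i=1}^{94} (n − i)/n = (0 + 1 + … + 93)/94 = 94(94 − 1)/(2·94) = (94 − 1)/2.
Hence E[X] = Σ_{i=1}^{94} (94 − i)/94 = 93/2 ≈ 46.500.

E[X] = 93/2 = 46.500.


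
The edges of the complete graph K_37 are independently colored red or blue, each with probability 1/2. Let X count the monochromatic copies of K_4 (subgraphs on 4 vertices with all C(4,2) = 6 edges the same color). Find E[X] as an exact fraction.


Let X = Σ_S X_S over the C(37, 4) = 66045 subsets S of size 4, where X_S = 1 if the K_4 on S is monochromatic.
For a fixed S, the K_4 on S has C(4, 2) = 6 edges. P[all 6 edges red] = (1/2)^6, and likewise for blue, so P[monochromatic] = 2·(1/2)^6 = 2^{1 − 6} = 1/32.
By linearity of expectation: E[X] = C(37, 4) · 2^{1 − 6} = 66045 · 1/32 = 66045/32.
Numerically: E[X] ≈ 2063.9062.

E[X] = C(37,4)·2^(1−C(4,2)) = 66045/32 ≈ 2063.9062.


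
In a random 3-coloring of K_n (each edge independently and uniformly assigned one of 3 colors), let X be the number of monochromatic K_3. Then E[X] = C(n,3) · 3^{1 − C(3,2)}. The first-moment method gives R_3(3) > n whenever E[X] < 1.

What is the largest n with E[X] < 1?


We need C(n, 3) · 3^{1 − 3} < 1, i.e. C(n, 3) < 3^{3 − 1} = 9.
Check values of n near the boundary:
  n = 3: C(3, 3) = 1; 1 < 9? YES
  n = 4: C(4, 3) = 4; 4 < 9? YES
  n = 5: C(5, 3) = 10; 10 < 9? NO
The largest n with C(n, 3) < 9 is n = 4 (where E[X] = 4/9 ≈ 0.444). Hence R_3(3) > 4, i.e. R_3(3) ≥ 5.

Largest n = 4; hence R_3(3) > 4.


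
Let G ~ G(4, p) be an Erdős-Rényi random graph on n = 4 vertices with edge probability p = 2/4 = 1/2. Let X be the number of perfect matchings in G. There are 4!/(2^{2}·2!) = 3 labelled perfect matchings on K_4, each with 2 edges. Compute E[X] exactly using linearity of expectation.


K_4 has 4!/(2^{2}·2!) = 3 labelled perfect matchings.
For each such perfect matching H, let X_H = 1 if all 2 edges of H are present in G. Then P[X_H = 1] = p^{2} = (1/2)^{2} = 1/4.
By linearity: E[X] = Σ_H E[X_H] = 3 · p^{2} = 3 · 1/4 = 3/4.
Numerically: E[X] ≈ 0.75.

E[X] = 3 · (1/2)^{2} = 3/4 ≈ 0.75.


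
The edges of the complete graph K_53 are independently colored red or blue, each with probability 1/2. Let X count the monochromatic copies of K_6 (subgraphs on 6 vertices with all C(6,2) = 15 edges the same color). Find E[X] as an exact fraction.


Let X = Σ_S X_S over the C(53, 6) = 22957480 subsets S of size 6, where X_S = 1 if the K_6 on S is monochromatic.
For a fixed S, the K_6 on S has C(6, 2) = 15 edges. P[all 15 edges red] = (1/2)^15, and likewise for blue, so P[monochromatic] = 2·(1/2)^15 = 2^{1 − 15} = 1/16384.
By linearity of expectation: E[X] = C(53, 6) · 2^{1 − 15} = 22957480 · 1/16384 = 2869685/2048.
Numerically: E[X] ≈ 1401.213.

E[X] = C(53,6)·2^(1−C(6,2)) = 2869685/2048 ≈ 1401.213.


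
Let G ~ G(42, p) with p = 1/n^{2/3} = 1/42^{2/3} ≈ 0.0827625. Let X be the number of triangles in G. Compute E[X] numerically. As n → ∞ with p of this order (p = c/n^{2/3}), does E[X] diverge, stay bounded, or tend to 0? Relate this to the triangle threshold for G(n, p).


Number of potential triangles: C(42, 3) = 11480.
Each occurs with probability p³ ≈ (0.0827625)³ ≈ 5.66893424e-04.
By linearity: E[X] = C(42, 3)·p³ ≈ 11480 · 5.66893424e-04 ≈ 6.507937.
Since α = 2/3 < 1, p = c/n^{2/3} ≫ 1/n is above the triangle threshold p ~ 1/n. Asymptotically E[X] ~ (c³/6)·n^{3(1−α)} = (1³/6)·n^{1} → ∞; triangles are abundant w.h.p.

E[X] ≈ 6.507937; in regime p = Θ(1/n^{2/3}) E[X] diverges (above the triangle threshold p ~ 1/n).


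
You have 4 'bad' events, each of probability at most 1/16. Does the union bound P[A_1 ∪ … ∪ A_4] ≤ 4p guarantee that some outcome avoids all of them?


Union bound: P[∪_{i=1}^{4} A_i] ≤ Σ_i P[A_i] ≤ 4·p = 4·(1/16) = 1/4.
Numerically: 1/4 ≈ 0.25000.
Is 1/4 < 1? YES.
Since P[∪ A_i] ≤ 1/4 < 1, the complement has P[∩ A_i^c] ≥ 1 − 1/4 = 3/4 > 0, so some outcome avoids every A_i.

4·p = 1/4 ≈ 0.25000; existence CERTIFIED by the union bound.


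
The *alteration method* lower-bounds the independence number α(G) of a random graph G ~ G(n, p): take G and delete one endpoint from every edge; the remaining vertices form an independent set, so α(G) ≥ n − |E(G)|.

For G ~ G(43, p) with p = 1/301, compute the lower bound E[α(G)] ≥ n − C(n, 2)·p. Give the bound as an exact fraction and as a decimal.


E[|E(G)|] = C(43, 2)·p = 903 · (1/301) = 3.
E[α(G)] ≥ n − E[|E(G)|] = 43 − 3 = 40.
Numerically: ≈ 40.0000.
(This is only a lower bound; the true E[α(G)] may be larger.)

E[α(G)] ≥ 40 ≈ 40.0000.


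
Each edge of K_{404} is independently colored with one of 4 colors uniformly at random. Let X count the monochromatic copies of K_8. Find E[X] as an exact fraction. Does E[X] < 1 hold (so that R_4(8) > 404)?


E[X] = C(404, 8) · 4^{1 − 28} = 16415071523485570 · 4^{−27} = 16415071523485570/18014398509481984.
As a reduced fraction: E[X] = 8207535761742785/9007199254740992 ≈ 0.911220.
Is E[X] < 1? YES.
Since E[X] < 1, there exists a 4-coloring of K_{404} with no monochromatic K_8; hence R_4(8) > 404.

E[X] = 8207535761742785/9007199254740992 ≈ 0.911220; E[X] < 1, so R_4(8) > 404.


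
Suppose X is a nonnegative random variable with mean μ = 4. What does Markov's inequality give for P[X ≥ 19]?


μ = E[X] = 4, a = 19.
Markov: P[X ≥ 19] ≤ μ/a = (4)/19 = 4/19.
Numerically: ≈ 0.21053.
(Since a = 19 > μ = 4.00000, the bound 4/19 is < 1 and informative.)

P[X ≥ 19] ≤ 4/19 ≈ 0.21053.


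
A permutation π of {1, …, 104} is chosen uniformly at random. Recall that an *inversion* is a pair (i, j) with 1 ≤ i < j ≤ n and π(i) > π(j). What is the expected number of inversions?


Write X = Σ X_I over the C(104, 2) = 5356 pairs i < j, with X_I the indicator of one inversion.
There are 5356 indicators.
For each fixed pair i < j, the values π(i) and π(j) are two distinct elements of {1, …, 104} in uniformly random order; by symmetry P[π(i) > π(j)] = 1/2.
By linearity: E[X] = 5356 · (1/2) = C(104, 2) · (1/2) = 5356/2 = 2678 ≈ 2678.0000.

E[X] = 2678 = 2678.0000.


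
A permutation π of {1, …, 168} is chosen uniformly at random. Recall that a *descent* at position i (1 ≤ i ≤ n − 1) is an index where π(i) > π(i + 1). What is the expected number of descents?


Write X = Σ X_I over i = 1, …, 167, with X_I the indicator of one descent.
There are 167 indicators.
For each fixed i, the pair (π(i), π(i+1)) is a uniformly random ordered pair of distinct values from {1, …, 168}; by symmetry P[π(i) > π(i+1)] = 1/2.
By linearity: E[X] = 167 · (1/2) = (168 − 1) · (1/2) = 167/2 ≈ 83.50000.

E[X] = 167/2 = 83.50000.


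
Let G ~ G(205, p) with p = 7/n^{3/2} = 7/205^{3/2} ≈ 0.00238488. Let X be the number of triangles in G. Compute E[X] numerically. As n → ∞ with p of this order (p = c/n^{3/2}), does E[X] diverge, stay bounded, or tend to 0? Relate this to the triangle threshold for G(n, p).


Number of potential triangles: C(205, 3) = 1414910.
Each occurs with probability p³ ≈ (0.00238488)³ ≈ 1.35644361e-08.
By linearity: E[X] = C(205, 3)·p³ ≈ 1414910 · 1.35644361e-08 ≈ 0.019192.
Since α = 3/2 > 1, p = c/n^{3/2} = o(1/n) is below the triangle threshold p ~ 1/n. Asymptotically E[X] ~ (c³/6)·n^{3(1−α)} = (7³/6)·n^{-1.5} → 0, so by Markov's inequality G has no triangles w.h.p.

E[X] ≈ 0.019192; in regime p = Θ(1/n^{3/2}) E[X] tends to 0 (below the triangle threshold p ~ 1/n).


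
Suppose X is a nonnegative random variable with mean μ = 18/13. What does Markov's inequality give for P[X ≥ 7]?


μ = E[X] = 18/13, a = 7.
Markov: P[X ≥ 7] ≤ μ/a = (18/13)/7 = 18/91.
Numerically: ≈ 0.198.
(Since a = 7 > μ = 1.385, the bound 18/91 is < 1 and informative.)

P[X ≥ 7] ≤ 18/91 ≈ 0.198.


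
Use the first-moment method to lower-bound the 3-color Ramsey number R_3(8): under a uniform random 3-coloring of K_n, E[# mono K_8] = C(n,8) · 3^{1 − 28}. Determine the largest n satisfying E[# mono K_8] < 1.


We need C(n, 8) · 3^{1 − 28} < 1, i.e. C(n, 8) < 3^{28 − 1} = 7625597484987.
Check values of n near the boundary:
  n = 151: C(151, 8) = 5551321138650; 5551321138650 < 7625597484987? YES
  n = 152: C(152, 8) = 5859727868575; 5859727868575 < 7625597484987? YES
  n = 153: C(153, 8) = 6183023199255; 6183023199255 < 7625597484987? YES
  n = 154: C(154, 8) = 6521818990995; 6521818990995 < 7625597484987? YES
  n = 155: C(155, 8) = 6876747915675; 6876747915675 < 7625597484987? YES
  n = 156: C(156, 8) = 7248464019225; 7248464019225 < 7625597484987? YES
  n = 157: C(157, 8) = 7637643295425; 7637643295425 < 7625597484987? NO
  n = 158: C(158, 8) = 8044984271181; 8044984271181 < 7625597484987? NO
The largest n with C(n, 8) < 7625597484987 is n = 156 (where E[X] = 805384891025/847288609443 ≈ 0.950544). Hence R_3(8) > 156, i.e. R_3(8) ≥ 157.

Largest n = 156; hence R_3(8) > 156.


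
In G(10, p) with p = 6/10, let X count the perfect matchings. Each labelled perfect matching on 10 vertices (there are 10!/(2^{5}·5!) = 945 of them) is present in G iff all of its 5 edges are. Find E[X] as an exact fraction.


K_10 has 10!/(2^{5}·5!) = 945 labelled perfect matchings.
For each such perfect matching H, let X_H = 1 if all 5 edges of H are present in G. Then P[X_H = 1] = p^{5} = (3/5)^{5} = 243/3125.
By linearity of expectation: E[X] = Σ_H E[X_H] = 945 · p^{5} = 945 · 243/3125 = 45927/625.
Numerically: E[X] ≈ 73.5.

E[X] = 945 · (3/5)^{5} = 45927/625 ≈ 73.5.


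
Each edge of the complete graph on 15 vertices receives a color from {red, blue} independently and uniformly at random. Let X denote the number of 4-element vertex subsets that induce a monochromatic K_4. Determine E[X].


Let X = Σ_S X_S over the C(15, 4) = 1365 subsets S of size 4, where X_S = 1 if the K_4 on S is monochromatic.
For a fixed S, the K_4 on S has C(4, 2) = 6 edges. P[all 6 edges red] = (1/2)^6, and likewise for blue, so P[monochromatic] = 2·(1/2)^6 = 2^{1 − 6} = 1/32.
Summing: E[X] = C(15, 4) · 2^{1 − 6} = 1365 · 1/32 = 1365/32.
Numerically: E[X] ≈ 42.65625.

E[X] = C(15,4)·2^(1−C(4,2)) = 1365/32 ≈ 42.65625.


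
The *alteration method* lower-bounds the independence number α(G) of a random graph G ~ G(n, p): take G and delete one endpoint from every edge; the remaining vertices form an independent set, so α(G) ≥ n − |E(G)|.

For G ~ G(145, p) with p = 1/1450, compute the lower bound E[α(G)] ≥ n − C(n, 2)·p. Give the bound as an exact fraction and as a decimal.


E[|E(G)|] = C(145, 2)·p = 10440 · (1/1450) = 36/5.
E[α(G)] ≥ n − E[|E(G)|] = 145 − 36/5 = 689/5.
Numerically: ≈ 137.80000.
(This is only a lower bound; the true E[α(G)] may be larger.)

E[α(G)] ≥ 689/5 ≈ 137.80000.


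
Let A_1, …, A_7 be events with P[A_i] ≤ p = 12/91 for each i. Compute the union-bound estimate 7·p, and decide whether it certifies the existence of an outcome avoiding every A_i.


Union bound: P[∪_{i=1}^{7} A_i] ≤ Σ_i P[A_i] ≤ 7·p = 7·(12/91) = 12/13.
Numerically: 12/13 ≈ 0.9231.
Is 12/13 < 1? YES.
Since P[∪ A_i] ≤ 12/13 < 1, the complement has P[∩ A_i^c] ≥ 1 − 12/13 = 1/13 > 0, so some outcome avoids every A_i.

7·p = 12/13 ≈ 0.9231; existence CERTIFIED by the union bound.


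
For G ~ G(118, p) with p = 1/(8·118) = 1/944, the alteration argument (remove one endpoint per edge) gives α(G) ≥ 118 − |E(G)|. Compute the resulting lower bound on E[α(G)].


E[|E(G)|] = C(118, 2)·p = 6903 · (1/944) = 117/16.
E[α(G)] ≥ n − E[|E(G)|] = 118 − 117/16 = 1771/16.
Numerically: ≈ 110.688.
(This is only a lower bound; the true E[α(G)] may be larger.)

E[α(G)] ≥ 1771/16 ≈ 110.688.


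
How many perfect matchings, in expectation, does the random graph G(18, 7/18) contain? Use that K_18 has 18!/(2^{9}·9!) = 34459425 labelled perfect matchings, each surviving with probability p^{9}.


K_18 has 18!/(2^{9}·9!) = 34459425 labelled perfect matchings.
For each such perfect matching H, let X_H = 1 if all 9 edges of H are present in G. Then P[X_H = 1] = p^{9} = (7/18)^{9} = 40353607/198359290368.
Summing the indicators: E[X] = Σ_H E[X_H] = 34459425 · p^{9} = 34459425 · 40353607/198359290368 = 17167433257975/2448880128.
Numerically: E[X] ≈ 7010.32.

E[X] = 34459425 · (7/18)^{9} = 17167433257975/2448880128 ≈ 7010.32.


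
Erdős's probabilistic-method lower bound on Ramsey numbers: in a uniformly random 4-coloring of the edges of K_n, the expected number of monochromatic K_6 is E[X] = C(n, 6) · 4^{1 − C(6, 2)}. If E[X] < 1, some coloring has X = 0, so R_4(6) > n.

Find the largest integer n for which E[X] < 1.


We need C(n, 6) · 4^{1 − 15} < 1, i.e. C(n, 6) < 4^{15 − 1} = 268435456.
Check values of n near the boundary:
  n = 76: C(76, 6) = 218618940; 218618940 < 268435456? YES
  n = 77: C(77, 6) = 237093780; 237093780 < 268435456? YES
  n = 78: C(78, 6) = 256851595; 256851595 < 268435456? YES
  n = 79: C(79, 6) = 277962685; 277962685 < 268435456? NO
  n = 80: C(80, 6) = 300500200; 300500200 < 268435456? NO
  n = 81: C(81, 6) = 324540216; 324540216 < 268435456? NO
The largest n with C(n, 6) < 268435456 is n = 78 (where E[X] = 256851595/268435456 ≈ 0.9568468). Hence R_4(6) > 78, i.e. R_4(6) ≥ 79.

Largest n = 78; hence R_4(6) > 78.


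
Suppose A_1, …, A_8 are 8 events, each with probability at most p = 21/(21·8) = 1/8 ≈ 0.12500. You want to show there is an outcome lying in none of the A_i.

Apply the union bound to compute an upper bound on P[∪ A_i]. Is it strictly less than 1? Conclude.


Union bound: P[∪_{i=1}^{8} A_i] ≤ Σ_i P[A_i] ≤ 8·p = 8·(1/8) = 1.
Numerically: 1 ≈ 1.00000.
Is 1 < 1? NO.
Since the bound 1 is ≥ 1, the union bound is uninformative here; it does NOT by itself certify existence.

8·p = 1 ≈ 1.00000; existence NOT certified by the union bound.


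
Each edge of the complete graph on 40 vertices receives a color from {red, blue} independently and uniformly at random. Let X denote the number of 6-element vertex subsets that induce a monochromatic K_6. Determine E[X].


Let X = Σ_S X_S over the C(40, 6) = 3838380 subsets S of size 6, where X_S = 1 if the K_6 on S is monochromatic.
For a fixed S, the K_6 on S has C(6, 2) = 15 edges. P[all 15 edges red] = (1/2)^15, and likewise for blue, so P[monochromatic] = 2·(1/2)^15 = 2^{1 − 15} = 1/16384.
Summing: E[X] = C(40, 6) · 2^{1 − 15} = 3838380 · 1/16384 = 959595/4096.
Numerically: E[X] ≈ 234.27612.

E[X] = C(40,6)·2^(1−C(6,2)) = 959595/4096 ≈ 234.27612.


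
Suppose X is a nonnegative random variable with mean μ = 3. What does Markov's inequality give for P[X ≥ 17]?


μ = E[X] = 3, a = 17.
Markov: P[X ≥ 17] ≤ μ/a = (3)/17 = 3/17.
Numerically: ≈ 0.176471.
(Since a = 17 > μ = 3.000000, the bound 3/17 is < 1 and informative.)

P[X ≥ 17] ≤ 3/17 ≈ 0.176471.


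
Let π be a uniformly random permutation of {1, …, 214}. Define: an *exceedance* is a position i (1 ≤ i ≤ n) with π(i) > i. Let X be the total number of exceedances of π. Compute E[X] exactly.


Write X = Σ_{i=1}^{214} X_i, where X_i = 1_{π(i) > i}.
For each fixed i, π(i) is uniform over {1, …, 214} (marginal of a uniform permutation), so P[π(i) > i] = (n − i)/n. Summing: Σ_{i=1}^{214} (n − i)/n = (0 + 1 + … + 213)/214 = 214(214 − 1)/(2·214) = (214 − 1)/2.
Hence E[X] = Σ_{i=1}^{214} (214 − i)/214 = 213/2 ≈ 106.500.

E[X] = 213/2 = 106.500.


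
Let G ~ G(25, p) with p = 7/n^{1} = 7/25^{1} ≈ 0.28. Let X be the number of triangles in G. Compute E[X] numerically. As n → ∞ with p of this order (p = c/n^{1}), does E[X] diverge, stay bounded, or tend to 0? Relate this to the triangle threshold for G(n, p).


Number of potential triangles: C(25, 3) = 2300.
Each occurs with probability p³ ≈ (0.28)³ ≈ 2.195200e-02.
By linearity: E[X] = C(25, 3)·p³ ≈ 2300 · 2.195200e-02 ≈ 50.4896.
Here α = 1, so p = 7/n is exactly at the triangle threshold p ~ 1/n. Asymptotically E[X] → c³/6 = 7³/6 = 343/6 ≈ 57.1667, a bounded constant. In this regime the triangle count is asymptotically Poisson(c³/6).

E[X] ≈ 50.4896; in regime p = Θ(1/n^{1}) E[X] stays bounded (at the triangle threshold p ~ 1/n).


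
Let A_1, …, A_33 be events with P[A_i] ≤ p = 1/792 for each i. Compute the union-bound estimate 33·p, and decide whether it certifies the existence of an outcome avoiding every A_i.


Union bound: P[∪_{i=1}^{33} A_i] ≤ Σ_i P[A_i] ≤ 33·p = 33·(1/792) = 1/24.
Numerically: 1/24 ≈ 0.04167.
Is 1/24 < 1? YES.
Since P[∪ A_i] ≤ 1/24 < 1, the complement has P[∩ A_i^c] ≥ 1 − 1/24 = 23/24 > 0, so some outcome avoids every A_i.

33·p = 1/24 ≈ 0.04167; existence CERTIFIED by the union bound.


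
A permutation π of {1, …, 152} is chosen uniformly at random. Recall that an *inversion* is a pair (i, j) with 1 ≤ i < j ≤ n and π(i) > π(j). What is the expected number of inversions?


Write X = Σ X_I over the C(152, 2) = 11476 pairs i < j, with X_I the indicator of one inversion.
There are 11476 indicators.
For each fixed pair i < j, the values π(i) and π(j) are two distinct elements of {1, …, 152} in uniformly random order; by symmetry P[π(i) > π(j)] = 1/2.
By linearity: E[X] = 11476 · (1/2) = C(152, 2) · (1/2) = 11476/2 = 5738 ≈ 5738.0000.

E[X] = 5738 = 5738.0000.


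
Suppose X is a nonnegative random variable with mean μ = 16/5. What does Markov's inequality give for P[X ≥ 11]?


μ = E[X] = 16/5, a = 11.
Markov: P[X ≥ 11] ≤ μ/a = (16/5)/11 = 16/55.
Numerically: ≈ 0.29091.
(Since a = 11 > μ = 3.20000, the bound 16/55 is < 1 and informative.)

P[X ≥ 11] ≤ 16/55 ≈ 0.29091.


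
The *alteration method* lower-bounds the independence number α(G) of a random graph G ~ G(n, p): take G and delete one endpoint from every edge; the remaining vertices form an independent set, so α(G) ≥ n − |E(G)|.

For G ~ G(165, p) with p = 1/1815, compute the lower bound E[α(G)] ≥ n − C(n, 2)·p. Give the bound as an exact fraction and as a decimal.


E[|E(G)|] = C(165, 2)·p = 13530 · (1/1815) = 82/11.
E[α(G)] ≥ n − E[|E(G)|] = 165 − 82/11 = 1733/11.
Numerically: ≈ 157.54545.
(This is only a lower bound; the true E[α(G)] may be larger.)

E[α(G)] ≥ 1733/11 ≈ 157.54545.


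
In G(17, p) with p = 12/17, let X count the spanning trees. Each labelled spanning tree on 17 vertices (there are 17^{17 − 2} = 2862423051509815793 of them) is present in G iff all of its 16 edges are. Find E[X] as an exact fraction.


K_17 has 17^{17 − 2} = 2862423051509815793 labelled spanning trees.
For each such spanning tree H, let X_H = 1 if all 16 edges of H are present in G. Then P[X_H = 1] = p^{16} = (12/17)^{16} = 184884258895036416/48661191875666868481.
Summing the indicators: E[X] = Σ_H E[X_H] = 2862423051509815793 · p^{16} = 2862423051509815793 · 184884258895036416/48661191875666868481 = 184884258895036416/17.
Numerically: E[X] ≈ 1.09e+16.

E[X] = 2862423051509815793 · (12/17)^{16} = 184884258895036416/17 ≈ 1.09e+16.


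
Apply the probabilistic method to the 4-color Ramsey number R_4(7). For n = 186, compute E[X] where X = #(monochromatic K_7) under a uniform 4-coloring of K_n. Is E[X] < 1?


E[X] = C(186, 7) · 4^{1 − 21} = 1363155866280 · 4^{−20} = 1363155866280/1099511627776.
As a reduced fraction: E[X] = 170394483285/137438953472 ≈ 1.2398.
Is E[X] < 1? NO.
Since E[X] ≥ 1, the first-moment bound is inconclusive at n = 186; it does NOT by itself certify R_4(7) > 186.

E[X] = 170394483285/137438953472 ≈ 1.2398; E[X] ≥ 1; first-moment method inconclusive here.


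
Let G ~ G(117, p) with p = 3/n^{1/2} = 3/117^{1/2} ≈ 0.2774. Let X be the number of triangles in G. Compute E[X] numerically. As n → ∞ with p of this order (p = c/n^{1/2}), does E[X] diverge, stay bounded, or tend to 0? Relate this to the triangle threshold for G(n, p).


Number of potential triangles: C(117, 3) = 260130.
Each occurs with probability p³ ≈ (0.2774)³ ≈ 2.133462e-02.
By linearity: E[X] = C(117, 3)·p³ ≈ 260130 · 2.133462e-02 ≈ 5549.7755.
Since α = 1/2 < 1, p = c/n^{1/2} ≫ 1/n is above the triangle threshold p ~ 1/n. Asymptotically E[X] ~ (c³/6)·n^{3(1−α)} = (3³/6)·n^{1.5} → ∞; triangles are abundant w.h.p.

E[X] ≈ 5549.7755; in regime p = Θ(1/n^{1/2}) E[X] diverges (above the triangle threshold p ~ 1/n).


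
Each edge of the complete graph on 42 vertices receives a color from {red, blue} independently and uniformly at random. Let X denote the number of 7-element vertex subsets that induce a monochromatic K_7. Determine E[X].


Let X = Σ_S X_S over the C(42, 7) = 26978328 subsets S of size 7, where X_S = 1 if the K_7 on S is monochromatic.
For a fixed S, the K_7 on S has C(7, 2) = 21 edges. P[all 21 edges red] = (1/2)^21, and likewise for blue, so P[monochromatic] = 2·(1/2)^21 = 2^{1 − 21} = 1/1048576.
By linearity: E[X] = C(42, 7) · 2^{1 − 21} = 26978328 · 1/1048576 = 3372291/131072.
Numerically: E[X] ≈ 25.72854.

E[X] = C(42,7)·2^(1−C(7,2)) = 3372291/131072 ≈ 25.72854.


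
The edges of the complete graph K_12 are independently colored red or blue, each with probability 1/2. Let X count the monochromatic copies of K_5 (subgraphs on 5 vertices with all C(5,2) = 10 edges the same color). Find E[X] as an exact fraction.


Let X = Σ_S X_S over the C(12, 5) = 792 subsets S of size 5, where X_S = 1 if the K_5 on S is monochromatic.
For a fixed S, the K_5 on S has C(5, 2) = 10 edges. P[all 10 edges red] = (1/2)^10, and likewise for blue, so P[monochromatic] = 2·(1/2)^10 = 2^{1 − 10} = 1/512.
Summing: E[X] = C(12, 5) · 2^{1 − 10} = 792 · 1/512 = 99/64.
Numerically: E[X] ≈ 1.5469.

E[X] = C(12,5)·2^(1−C(5,2)) = 99/64 ≈ 1.5469.


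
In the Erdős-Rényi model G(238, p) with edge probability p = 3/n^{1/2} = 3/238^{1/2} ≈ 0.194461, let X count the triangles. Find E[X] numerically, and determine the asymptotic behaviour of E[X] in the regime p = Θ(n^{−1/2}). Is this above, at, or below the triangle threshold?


Number of potential triangles: C(238, 3) = 2218636.
Each occurs with probability p³ ≈ (0.194461)³ ≈ 7.35357165e-03.
By linearity: E[X] = C(238, 3)·p³ ≈ 2218636 · 7.35357165e-03 ≈ 16314.898800.
Since α = 1/2 < 1, p = c/n^{1/2} ≫ 1/n is above the triangle threshold p ~ 1/n. Asymptotically E[X] ~ (c³/6)·n^{3(1−α)} = (3³/6)·n^{1.5} → ∞; triangles are abundant w.h.p.

E[X] ≈ 16314.898800; in regime p = Θ(1/n^{1/2}) E[X] diverges (above the triangle threshold p ~ 1/n).


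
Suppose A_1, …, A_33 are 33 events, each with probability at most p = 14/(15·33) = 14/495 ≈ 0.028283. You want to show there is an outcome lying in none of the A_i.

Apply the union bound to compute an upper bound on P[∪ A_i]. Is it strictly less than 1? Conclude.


Union bound: P[∪_{i=1}^{33} A_i] ≤ Σ_i P[A_i] ≤ 33·p = 33·(14/495) = 14/15.
Numerically: 14/15 ≈ 0.933333.
Is 14/15 < 1? YES.
Since P[∪ A_i] ≤ 14/15 < 1, the complement has P[∩ A_i^c] ≥ 1 − 14/15 = 1/15 > 0, so some outcome avoids every A_i.

33·p = 14/15 ≈ 0.933333; existence CERTIFIED by the union bound.


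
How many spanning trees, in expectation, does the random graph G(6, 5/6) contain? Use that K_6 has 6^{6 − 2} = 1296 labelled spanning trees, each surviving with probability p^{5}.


K_6 has 6^{6 − 2} = 1296 labelled spanning trees.
For each such spanning tree H, let X_H = 1 if all 5 edges of H are present in G. Then P[X_H = 1] = p^{5} = (5/6)^{5} = 3125/7776.
By linearity of expectation: E[X] = Σ_H E[X_H] = 1296 · p^{5} = 1296 · 3125/7776 = 3125/6.
Numerically: E[X] ≈ 520.8.

E[X] = 1296 · (5/6)^{5} = 3125/6 ≈ 520.8.


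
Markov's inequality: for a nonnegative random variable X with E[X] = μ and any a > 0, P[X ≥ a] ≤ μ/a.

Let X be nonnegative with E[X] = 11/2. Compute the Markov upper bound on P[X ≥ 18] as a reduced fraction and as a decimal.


μ = E[X] = 11/2, a = 18.
Markov: P[X ≥ 18] ≤ μ/a = (11/2)/18 = 11/36.
Numerically: ≈ 0.306.
(Since a = 18 > μ = 5.500, the bound 11/36 is < 1 and informative.)

P[X ≥ 18] ≤ 11/36 ≈ 0.306.


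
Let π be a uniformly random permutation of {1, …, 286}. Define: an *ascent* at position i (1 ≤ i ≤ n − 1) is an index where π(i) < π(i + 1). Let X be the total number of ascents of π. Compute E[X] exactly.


Write X = Σ X_I over i = 1, …, 285, with X_I the indicator of one ascent.
There are 285 indicators.
For each fixed i, the pair (π(i), π(i+1)) is a uniformly random ordered pair of distinct values from {1, …, 286}; by symmetry P[π(i) < π(i+1)] = 1/2.
By linearity: E[X] = 285 · (1/2) = (286 − 1) · (1/2) = 285/2 ≈ 142.50000.

E[X] = 285/2 = 142.50000.


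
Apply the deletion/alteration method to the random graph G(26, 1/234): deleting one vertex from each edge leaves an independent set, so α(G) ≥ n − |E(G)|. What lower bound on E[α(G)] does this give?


E[|E(G)|] = C(26, 2)·p = 325 · (1/234) = 25/18.
E[α(G)] ≥ n − E[|E(G)|] = 26 − 25/18 = 443/18.
Numerically: ≈ 24.6111.
(This is only a lower bound; the true E[α(G)] may be larger.)

E[α(G)] ≥ 443/18 ≈ 24.6111.


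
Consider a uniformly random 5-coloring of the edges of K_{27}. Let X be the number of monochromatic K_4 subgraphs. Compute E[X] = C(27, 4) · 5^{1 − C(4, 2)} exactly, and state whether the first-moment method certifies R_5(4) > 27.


E[X] = C(27, 4) · 5^{1 − 6} = 17550 · 5^{−5} = 17550/3125.
As a reduced fraction: E[X] = 702/125 ≈ 5.61600.
Is E[X] < 1? NO.
Since E[X] ≥ 1, the first-moment bound is inconclusive at n = 27; it does NOT by itself certify R_5(4) > 27.

E[X] = 702/125 ≈ 5.61600; E[X] ≥ 1; first-moment method inconclusive here.


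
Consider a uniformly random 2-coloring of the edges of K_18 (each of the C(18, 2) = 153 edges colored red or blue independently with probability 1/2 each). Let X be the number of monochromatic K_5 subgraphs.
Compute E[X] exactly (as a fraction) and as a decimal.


Let X = Σ_S X_S over the C(18, 5) = 8568 subsets S of size 5, where X_S = 1 if the K_5 on S is monochromatic.
For a fixed S, the K_5 on S has C(5, 2) = 10 edges. P[all 10 edges red] = (1/2)^10, and likewise for blue, so P[monochromatic] = 2·(1/2)^10 = 2^{1 − 10} = 1/512.
By linearity of expectation: E[X] = C(18, 5) · 2^{1 − 10} = 8568 · 1/512 = 1071/64.
Numerically: E[X] ≈ 16.734.

E[X] = C(18,5)·2^(1−C(5,2)) = 1071/64 ≈ 16.734.


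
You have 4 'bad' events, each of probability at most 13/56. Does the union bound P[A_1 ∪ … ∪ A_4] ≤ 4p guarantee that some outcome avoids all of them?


Union bound: P[∪_{i=1}^{4} A_i] ≤ Σ_i P[A_i] ≤ 4·p = 4·(13/56) = 13/14.
Numerically: 13/14 ≈ 0.928571.
Is 13/14 < 1? YES.
Since P[∪ A_i] ≤ 13/14 < 1, the complement has P[∩ A_i^c] ≥ 1 − 13/14 = 1/14 > 0, so some outcome avoids every A_i.

4·p = 13/14 ≈ 0.928571; existence CERTIFIED by the union bound.


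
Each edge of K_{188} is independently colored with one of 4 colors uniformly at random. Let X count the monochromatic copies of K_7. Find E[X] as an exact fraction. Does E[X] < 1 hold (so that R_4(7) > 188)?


E[X] = C(188, 7) · 4^{1 − 21} = 1470936391496 · 4^{−20} = 1470936391496/1099511627776.
As a reduced fraction: E[X] = 183867048937/137438953472 ≈ 1.3378089.
Is E[X] < 1? NO.
Since E[X] ≥ 1, the first-moment bound is inconclusive at n = 188; it does NOT by itself certify R_4(7) > 188.

E[X] = 183867048937/137438953472 ≈ 1.3378089; E[X] ≥ 1; first-moment method inconclusive here.


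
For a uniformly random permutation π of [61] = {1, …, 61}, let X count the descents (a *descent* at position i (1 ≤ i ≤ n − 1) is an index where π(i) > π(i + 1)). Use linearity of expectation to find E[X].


Write X = Σ X_I over i = 1, …, 60, with X_I the indicator of one descent.
There are 60 indicators.
For each fixed i, the pair (π(i), π(i+1)) is a uniformly random ordered pair of distinct values from {1, …, 61}; by symmetry P[π(i) > π(i+1)] = 1/2.
By linearity: E[X] = 60 · (1/2) = (61 − 1) · (1/2) = 30 ≈ 30.000000.

E[X] = 30 = 30.000000.


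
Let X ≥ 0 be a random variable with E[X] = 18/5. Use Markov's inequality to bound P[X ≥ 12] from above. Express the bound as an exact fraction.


μ = E[X] = 18/5, a = 12.
Markov: P[X ≥ 12] ≤ μ/a = (18/5)/12 = 3/10.
Numerically: ≈ 0.300000.
(Since a = 12 > μ = 3.600000, the bound 3/10 is < 1 and informative.)

P[X ≥ 12] ≤ 3/10 ≈ 0.300000.


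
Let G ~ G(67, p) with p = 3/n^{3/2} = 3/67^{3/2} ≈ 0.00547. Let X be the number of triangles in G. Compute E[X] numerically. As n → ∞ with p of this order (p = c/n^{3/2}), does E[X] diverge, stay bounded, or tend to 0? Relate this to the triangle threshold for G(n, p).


Number of potential triangles: C(67, 3) = 47905.
Each occurs with probability p³ ≈ (0.00547)³ ≈ 1.63692e-07.
By linearity: E[X] = C(67, 3)·p³ ≈ 47905 · 1.63692e-07 ≈ 0.008.
Since α = 3/2 > 1, p = c/n^{3/2} = o(1/n) is below the triangle threshold p ~ 1/n. Asymptotically E[X] ~ (c³/6)·n^{3(1−α)} = (3³/6)·n^{-1.5} → 0, so by Markov's inequality G has no triangles w.h.p.

E[X] ≈ 0.008; in regime p = Θ(1/n^{3/2}) E[X] tends to 0 (below the triangle threshold p ~ 1/n).


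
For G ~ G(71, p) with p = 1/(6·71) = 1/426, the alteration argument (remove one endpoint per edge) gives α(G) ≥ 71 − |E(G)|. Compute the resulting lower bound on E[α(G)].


E[|E(G)|] = C(71, 2)·p = 2485 · (1/426) = 35/6.
E[α(G)] ≥ n − E[|E(G)|] = 71 − 35/6 = 391/6.
Numerically: ≈ 65.167.
(This is only a lower bound; the true E[α(G)] may be larger.)

E[α(G)] ≥ 391/6 ≈ 65.167.


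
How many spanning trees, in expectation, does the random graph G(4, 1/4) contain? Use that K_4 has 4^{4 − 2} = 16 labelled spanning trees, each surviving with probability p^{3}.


K_4 has 4^{4 − 2} = 16 labelled spanning trees.
For each such spanning tree H, let X_H = 1 if all 3 edges of H are present in G. Then P[X_H = 1] = p^{3} = (1/4)^{3} = 1/64.
By linearity: E[X] = Σ_H E[X_H] = 16 · p^{3} = 16 · 1/64 = 1/4.
Numerically: E[X] ≈ 0.25.

E[X] = 16 · (1/4)^{3} = 1/4 ≈ 0.25.


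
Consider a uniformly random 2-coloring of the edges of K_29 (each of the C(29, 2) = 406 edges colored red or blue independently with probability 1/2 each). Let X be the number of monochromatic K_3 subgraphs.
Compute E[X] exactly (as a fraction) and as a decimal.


Let X = Σ_S X_S over the C(29, 3) = 3654 subsets S of size 3, where X_S = 1 if the K_3 on S is monochromatic.
For a fixed S, the K_3 on S has C(3, 2) = 3 edges. P[all 3 edges red] = (1/2)^3, and likewise for blue, so P[monochromatic] = 2·(1/2)^3 = 2^{1 − 3} = 1/4.
By linearity of expectation: E[X] = C(29, 3) · 2^{1 − 3} = 3654 · 1/4 = 1827/2.
Numerically: E[X] ≈ 913.500.

E[X] = C(29,3)·2^(1−C(3,2)) = 1827/2 ≈ 913.500.


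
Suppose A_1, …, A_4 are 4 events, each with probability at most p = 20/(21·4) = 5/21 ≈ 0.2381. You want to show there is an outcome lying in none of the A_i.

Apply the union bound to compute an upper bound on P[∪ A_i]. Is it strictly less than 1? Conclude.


Union bound: P[∪_{i=1}^{4} A_i] ≤ Σ_i P[A_i] ≤ 4·p = 4·(5/21) = 20/21.
Numerically: 20/21 ≈ 0.9524.
Is 20/21 < 1? YES.
Since P[∪ A_i] ≤ 20/21 < 1, the complement has P[∩ A_i^c] ≥ 1 − 20/21 = 1/21 > 0, so some outcome avoids every A_i.

4·p = 20/21 ≈ 0.9524; existence CERTIFIED by the union bound.


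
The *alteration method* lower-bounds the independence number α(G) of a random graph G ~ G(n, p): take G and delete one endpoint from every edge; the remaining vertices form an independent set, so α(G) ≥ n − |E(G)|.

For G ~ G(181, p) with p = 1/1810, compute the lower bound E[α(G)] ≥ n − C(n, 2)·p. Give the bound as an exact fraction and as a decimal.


E[|E(G)|] = C(181, 2)·p = 16290 · (1/1810) = 9.
E[α(G)] ≥ n − E[|E(G)|] = 181 − 9 = 172.
Numerically: ≈ 172.0000.
(This is only a lower bound; the true E[α(G)] may be larger.)

E[α(G)] ≥ 172 ≈ 172.0000.


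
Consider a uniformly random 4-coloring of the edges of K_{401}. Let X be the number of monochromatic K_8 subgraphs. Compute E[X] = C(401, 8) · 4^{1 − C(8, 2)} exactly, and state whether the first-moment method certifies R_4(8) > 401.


E[X] = C(401, 8) · 4^{1 − 28} = 15456772627710150 · 4^{−27} = 15456772627710150/18014398509481984.
As a reduced fraction: E[X] = 7728386313855075/9007199254740992 ≈ 0.8580232.
Is E[X] < 1? YES.
Since E[X] < 1, there exists a 4-coloring of K_{401} with no monochromatic K_8; hence R_4(8) > 401.

E[X] = 7728386313855075/9007199254740992 ≈ 0.8580232; E[X] < 1, so R_4(8) > 401.


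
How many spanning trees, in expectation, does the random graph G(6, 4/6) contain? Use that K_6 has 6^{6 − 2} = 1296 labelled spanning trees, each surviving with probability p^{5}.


K_6 has 6^{6 − 2} = 1296 labelled spanning trees.
For each such spanning tree H, let X_H = 1 if all 5 edges of H are present in G. Then P[X_H = 1] = p^{5} = (2/3)^{5} = 32/243.
Summing the indicators: E[X] = Σ_H E[X_H] = 1296 · p^{5} = 1296 · 32/243 = 512/3.
Numerically: E[X] ≈ 171.

E[X] = 1296 · (2/3)^{5} = 512/3 ≈ 171.


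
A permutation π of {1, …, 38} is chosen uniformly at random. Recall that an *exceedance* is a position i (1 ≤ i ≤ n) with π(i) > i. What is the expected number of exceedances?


Write X = Σ_{i=1}^{38} X_i, where X_i = 1_{π(i) > i}.
For each fixed i, π(i) is uniform over {1, …, 38} (marginal of a uniform permutation), so P[π(i) > i] = (n − i)/n. Summing: Σ_{i=1}^{38} (n − i)/n = (0 + 1 + … + 37)/38 = 38(38 − 1)/(2·38) = (38 − 1)/2.
Hence E[X] = Σ_{i=1}^{38} (38 − i)/38 = 37/2 ≈ 18.500.

E[X] = 37/2 = 18.500.


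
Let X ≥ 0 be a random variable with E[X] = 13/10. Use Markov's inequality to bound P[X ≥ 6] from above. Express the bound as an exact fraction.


μ = E[X] = 13/10, a = 6.
Markov: P[X ≥ 6] ≤ μ/a = (13/10)/6 = 13/60.
Numerically: ≈ 0.2167.
(Since a = 6 > μ = 1.3000, the bound 13/60 is < 1 and informative.)

P[X ≥ 6] ≤ 13/60 ≈ 0.2167.


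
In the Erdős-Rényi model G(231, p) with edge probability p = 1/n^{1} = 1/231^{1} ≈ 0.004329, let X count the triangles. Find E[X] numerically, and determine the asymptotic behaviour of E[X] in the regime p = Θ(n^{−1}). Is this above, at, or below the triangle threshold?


Number of potential triangles: C(231, 3) = 2027795.
Each occurs with probability p³ ≈ (0.004329)³ ≈ 8.112675e-08.
By linearity: E[X] = C(231, 3)·p³ ≈ 2027795 · 8.112675e-08 ≈ 0.1645.
Here α = 1, so p = 1/n is exactly at the triangle threshold p ~ 1/n. Asymptotically E[X] → c³/6 = 1³/6 = 1/6 ≈ 0.1667, a bounded constant. In this regime the triangle count is asymptotically Poisson(c³/6).

E[X] ≈ 0.1645; in regime p = Θ(1/n^{1}) E[X] stays bounded (at the triangle threshold p ~ 1/n).


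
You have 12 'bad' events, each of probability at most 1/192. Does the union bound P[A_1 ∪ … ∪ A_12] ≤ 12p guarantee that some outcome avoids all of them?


Union bound: P[∪_{i=1}^{12} A_i] ≤ Σ_i P[A_i] ≤ 12·p = 12·(1/192) = 1/16.
Numerically: 1/16 ≈ 0.062.
Is 1/16 < 1? YES.
Since P[∪ A_i] ≤ 1/16 < 1, the complement has P[∩ A_i^c] ≥ 1 − 1/16 = 15/16 > 0, so some outcome avoids every A_i.

12·p = 1/16 ≈ 0.062; existence CERTIFIED by the union bound.


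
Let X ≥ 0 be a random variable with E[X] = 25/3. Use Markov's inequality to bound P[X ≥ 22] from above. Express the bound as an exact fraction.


μ = E[X] = 25/3, a = 22.
Markov: P[X ≥ 22] ≤ μ/a = (25/3)/22 = 25/66.
Numerically: ≈ 0.378788.
(Since a = 22 > μ = 8.333333, the bound 25/66 is < 1 and informative.)

P[X ≥ 22] ≤ 25/66 ≈ 0.378788.


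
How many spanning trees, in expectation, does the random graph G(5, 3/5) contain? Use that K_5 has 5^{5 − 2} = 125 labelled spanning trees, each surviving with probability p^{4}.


K_5 has 5^{5 − 2} = 125 labelled spanning trees.
For each such spanning tree H, let X_H = 1 if all 4 edges of H are present in G. Then P[X_H = 1] = p^{4} = (3/5)^{4} = 81/625.
By linearity: E[X] = Σ_H E[X_H] = 125 · p^{4} = 125 · 81/625 = 81/5.
Numerically: E[X] ≈ 16.2.

E[X] = 125 · (3/5)^{4} = 81/5 ≈ 16.2.


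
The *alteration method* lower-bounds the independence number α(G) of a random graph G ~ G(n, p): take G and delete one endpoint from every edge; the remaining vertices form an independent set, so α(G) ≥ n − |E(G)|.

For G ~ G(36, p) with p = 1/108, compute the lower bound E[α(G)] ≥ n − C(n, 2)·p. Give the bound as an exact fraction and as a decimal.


E[|E(G)|] = C(36, 2)·p = 630 · (1/108) = 35/6.
E[α(G)] ≥ n − E[|E(G)|] = 36 − 35/6 = 181/6.
Numerically: ≈ 30.166667.
(This is only a lower bound; the true E[α(G)] may be larger.)

E[α(G)] ≥ 181/6 ≈ 30.166667.


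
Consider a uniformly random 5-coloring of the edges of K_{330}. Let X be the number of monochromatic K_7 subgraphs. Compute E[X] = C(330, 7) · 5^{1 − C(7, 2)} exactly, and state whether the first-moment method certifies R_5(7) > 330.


E[X] = C(330, 7) · 5^{1 − 21} = 79313455049400 · 5^{−20} = 79313455049400/95367431640625.
As a reduced fraction: E[X] = 3172538201976/3814697265625 ≈ 0.83166.
Is E[X] < 1? YES.
Since E[X] < 1, there exists a 5-coloring of K_{330} with no monochromatic K_7; hence R_5(7) > 330.

E[X] = 3172538201976/3814697265625 ≈ 0.83166; E[X] < 1, so R_5(7) > 330.


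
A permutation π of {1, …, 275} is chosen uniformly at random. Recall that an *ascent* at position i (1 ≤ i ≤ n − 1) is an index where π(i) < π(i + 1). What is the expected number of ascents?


Write X = Σ X_I over i = 1, …, 274, with X_I the indicator of one ascent.
There are 274 indicators.
For each fixed i, the pair (π(i), π(i+1)) is a uniformly random ordered pair of distinct values from {1, …, 275}; by symmetry P[π(i) < π(i+1)] = 1/2.
By linearity: E[X] = 274 · (1/2) = (275 − 1) · (1/2) = 137 ≈ 137.00000.

E[X] = 137 = 137.00000.


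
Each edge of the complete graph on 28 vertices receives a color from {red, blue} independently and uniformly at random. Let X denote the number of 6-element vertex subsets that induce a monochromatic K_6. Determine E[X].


Let X = Σ_S X_S over the C(28, 6) = 376740 subsets S of size 6, where X_S = 1 if the K_6 on S is monochromatic.
For a fixed S, the K_6 on S has C(6, 2) = 15 edges. P[all 15 edges red] = (1/2)^15, and likewise for blue, so P[monochromatic] = 2·(1/2)^15 = 2^{1 − 15} = 1/16384.
By linearity of expectation: E[X] = C(28, 6) · 2^{1 − 15} = 376740 · 1/16384 = 94185/4096.
Numerically: E[X] ≈ 22.994385.

E[X] = C(28,6)·2^(1−C(6,2)) = 94185/4096 ≈ 22.994385.
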